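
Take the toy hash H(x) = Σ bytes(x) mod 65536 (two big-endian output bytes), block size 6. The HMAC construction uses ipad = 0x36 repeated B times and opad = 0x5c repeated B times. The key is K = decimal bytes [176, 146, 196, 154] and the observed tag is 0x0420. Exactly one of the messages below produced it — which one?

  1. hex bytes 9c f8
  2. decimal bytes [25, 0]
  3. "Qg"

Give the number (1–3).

2

Key decimal bytes [176, 146, 196, 154] = b0 92 c4 9a is 4 bytes ≤ B = 6; zero-pad to 6 bytes: K' = b0 92 c4 9a 00 00.
K' ⊕ ipad = 86 a4 f2 ac 36 36; K' ⊕ opad = ec ce 98 c6 5c 5c.
m1: inner = H(86 a4 f2 ac 36 36 9c f8) = 04 c8; tag = H(ec ce 98 c6 5c 5c 04 c8) = 049c
m2: inner = H(86 a4 f2 ac 36 36 19 00) = 03 4d; tag = H(ec ce 98 c6 5c 5c 03 4d) = 0420 ← matches
m3: inner = H(86 a4 f2 ac 36 36 51 67) = 03 ec; tag = H(ec ce 98 c6 5c 5c 03 ec) = 04bf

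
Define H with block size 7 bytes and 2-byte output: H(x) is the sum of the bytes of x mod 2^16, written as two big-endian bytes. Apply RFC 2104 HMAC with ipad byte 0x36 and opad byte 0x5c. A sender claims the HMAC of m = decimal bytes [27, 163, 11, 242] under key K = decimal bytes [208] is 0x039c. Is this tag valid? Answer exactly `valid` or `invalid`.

Key decimal bytes [208] = d0 is 1 byte ≤ B = 7; zero-pad to 7 bytes: K' = d0 00 00 00 00 00 00.
K' ⊕ ipad = e6 36 36 36 36 36 36; K' ⊕ opad = 8c 5c 5c 5c 5c 5c 5c.
Inner hash: sum = 230+54+54+54+54+54+54+27+163+11+242 = 997 → 03 e5.
Outer hash (recomputed tag): sum = 140+92+92+92+92+92+92+3+229 = 924 → 03 9c.
Recomputed tag = 039c; claimed = 039c → match.

valid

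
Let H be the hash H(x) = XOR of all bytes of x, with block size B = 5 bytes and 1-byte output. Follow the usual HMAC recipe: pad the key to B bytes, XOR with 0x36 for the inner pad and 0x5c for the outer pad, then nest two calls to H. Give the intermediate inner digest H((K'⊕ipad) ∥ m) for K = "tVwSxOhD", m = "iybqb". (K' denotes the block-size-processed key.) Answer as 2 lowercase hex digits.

Key "tVwSxOhD" = 74 56 77 53 78 4f 68 44 is 8 bytes > B = 5, so hash it first: H(key) = 1d, then zero-pad to 5 bytes: K' = 1d 00 00 00 00.
K' ⊕ ipad = 2b 36 36 36 36.
Inner input = 2b 36 36 36 36 ∥ 69 79 62 71 62.
Inner hash: XOR 2b⊕36⊕36⊕36⊕36⊕69⊕79⊕62⊕71⊕62 = 4a.

4a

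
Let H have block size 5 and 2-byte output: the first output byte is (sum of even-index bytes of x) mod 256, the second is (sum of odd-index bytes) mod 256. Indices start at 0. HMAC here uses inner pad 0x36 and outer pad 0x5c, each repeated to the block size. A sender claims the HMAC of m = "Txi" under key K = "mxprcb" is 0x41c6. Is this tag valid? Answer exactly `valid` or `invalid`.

valid

Key "mxprcb" = 6d 78 70 72 63 62 is 6 bytes > B = 5, so hash it first: H(key) = 40 4c, then zero-pad to 5 bytes: K' = 40 4c 00 00 00.
K' ⊕ ipad = 76 7a 36 36 36; K' ⊕ opad = 1c 10 5c 5c 5c.
Inner hash: even-index sum = 346 mod 256 = 90; odd-index sum = 365 mod 256 = 109 → 5a 6d.
Outer hash (recomputed tag): even-index sum = 321 mod 256 = 65; odd-index sum = 198 mod 256 = 198 → 41 c6.
Recomputed tag = 41c6; claimed = 41c6 → match.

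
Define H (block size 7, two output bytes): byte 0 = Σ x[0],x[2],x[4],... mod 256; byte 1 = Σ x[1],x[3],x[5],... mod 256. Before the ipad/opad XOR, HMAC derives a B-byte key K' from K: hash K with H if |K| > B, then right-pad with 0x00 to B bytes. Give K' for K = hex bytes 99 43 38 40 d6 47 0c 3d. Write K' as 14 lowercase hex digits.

b3070000000000

|K| = 8 > B = 7, so first hash the key.
H(K): even-index sum = 435 mod 256 = 179; odd-index sum = 263 mod 256 = 7 → b3 07.
Zero-pad H(K) = b3 07 to 7 bytes: K' = b3 07 00 00 00 00 00.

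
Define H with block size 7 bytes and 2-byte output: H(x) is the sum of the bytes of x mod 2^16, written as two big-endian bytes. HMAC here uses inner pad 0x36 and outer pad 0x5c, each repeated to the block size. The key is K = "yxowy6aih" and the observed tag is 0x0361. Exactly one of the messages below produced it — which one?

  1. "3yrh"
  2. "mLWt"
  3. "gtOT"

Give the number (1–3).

Key "yxowy6aih" = 79 78 6f 77 79 36 61 69 68 is 9 bytes > B = 7, so hash it first: H(key) = 03 b8, then zero-pad to 7 bytes: K' = 03 b8 00 00 00 00 00.
K' ⊕ ipad = 35 8e 36 36 36 36 36; K' ⊕ opad = 5f e4 5c 5c 5c 5c 5c.
m1: inner = H(35 8e 36 36 36 36 36 33 79 72 68) = 03 57; tag = H(5f e4 5c 5c 5c 5c 5c 03 57) = 0369
m2: inner = H(35 8e 36 36 36 36 36 6d 4c 57 74) = 03 55; tag = H(5f e4 5c 5c 5c 5c 5c 03 55) = 0367
m3: inner = H(35 8e 36 36 36 36 36 67 74 4f 54) = 03 4f; tag = H(5f e4 5c 5c 5c 5c 5c 03 4f) = 0361 ← matches

3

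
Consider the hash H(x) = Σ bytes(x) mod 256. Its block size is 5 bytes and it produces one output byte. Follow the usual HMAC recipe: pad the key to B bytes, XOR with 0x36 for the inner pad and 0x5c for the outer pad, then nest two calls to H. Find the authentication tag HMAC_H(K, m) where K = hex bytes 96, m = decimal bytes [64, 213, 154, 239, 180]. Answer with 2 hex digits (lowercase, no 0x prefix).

Key hex bytes 96 is 1 byte ≤ B = 5; zero-pad to 5 bytes: K' = 96 00 00 00 00.
K' ⊕ ipad = a0 36 36 36 36.  K' ⊕ opad = ca 5c 5c 5c 5c.
Inner input = (K'⊕ipad) ∥ m = a0 36 36 36 36 ∥ 40 d5 9a ef b4.
Inner hash: sum = 160+54+54+54+54+64+213+154+239+180 = 1226; mod 256 = 202 → ca.
Outer input = (K'⊕opad) ∥ inner = ca 5c 5c 5c 5c ∥ ca.
Outer hash (tag): sum = 202+92+92+92+92+202 = 772; mod 256 = 4 → 04.

04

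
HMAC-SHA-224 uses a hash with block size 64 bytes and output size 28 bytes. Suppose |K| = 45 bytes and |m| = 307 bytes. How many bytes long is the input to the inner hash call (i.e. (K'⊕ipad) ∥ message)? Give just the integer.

Key is 45 ≤ 64 bytes, zero-padded: |K'| = 64.
Inner input = (K'⊕ipad) ∥ m → 64 + 307 = 371 bytes.

371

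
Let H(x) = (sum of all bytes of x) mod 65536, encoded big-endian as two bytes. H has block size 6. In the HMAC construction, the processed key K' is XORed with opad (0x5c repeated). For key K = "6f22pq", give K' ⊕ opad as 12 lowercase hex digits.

Key "6f22pq" = 36 66 32 32 70 71 is exactly B = 6 bytes: K' = 36 66 32 32 70 71.
XOR each byte with 0x5c: 36⊕5c=6a, 66⊕5c=3a, 32⊕5c=6e, 32⊕5c=6e, 70⊕5c=2c, 71⊕5c=2d.

6a3a6e6e2c2d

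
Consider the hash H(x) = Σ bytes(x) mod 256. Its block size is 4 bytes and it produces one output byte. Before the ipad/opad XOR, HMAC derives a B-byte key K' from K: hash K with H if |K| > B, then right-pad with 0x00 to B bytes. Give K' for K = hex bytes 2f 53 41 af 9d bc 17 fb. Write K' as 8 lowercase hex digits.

dd000000

|K| = 8 > B = 4, so first hash the key.
H(K): sum = 47+83+65+175+157+188+23+251 = 989; mod 256 = 221 → dd.
Zero-pad H(K) = dd to 4 bytes: K' = dd 00 00 00.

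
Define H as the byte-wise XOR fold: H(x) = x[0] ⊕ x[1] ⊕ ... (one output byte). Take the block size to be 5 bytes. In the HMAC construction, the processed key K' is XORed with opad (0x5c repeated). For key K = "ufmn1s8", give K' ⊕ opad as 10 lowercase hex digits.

365c5c5c5c

Key "ufmn1s8" = 75 66 6d 6e 31 73 38 is 7 bytes > B = 5, so hash it first: H(key) = 6a, then zero-pad to 5 bytes: K' = 6a 00 00 00 00.
XOR each byte with 0x5c: 6a⊕5c=36, 00⊕5c=5c, 00⊕5c=5c, 00⊕5c=5c, 00⊕5c=5c.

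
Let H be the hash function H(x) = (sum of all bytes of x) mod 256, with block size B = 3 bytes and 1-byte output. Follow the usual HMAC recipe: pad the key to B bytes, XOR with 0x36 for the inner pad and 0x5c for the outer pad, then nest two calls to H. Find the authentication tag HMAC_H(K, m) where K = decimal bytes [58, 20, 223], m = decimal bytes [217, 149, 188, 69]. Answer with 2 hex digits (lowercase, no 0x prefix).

b7

Key decimal bytes [58, 20, 223] = 3a 14 df is exactly B = 3 bytes: K' = 3a 14 df.
K' ⊕ ipad = 0c 22 e9.  K' ⊕ opad = 66 48 83.
Inner input = (K'⊕ipad) ∥ m = 0c 22 e9 ∥ d9 95 bc 45.
Inner hash: sum = 12+34+233+217+149+188+69 = 902; mod 256 = 134 → 86.
Outer input = (K'⊕opad) ∥ inner = 66 48 83 ∥ 86.
Outer hash (tag): sum = 102+72+131+134 = 439; mod 256 = 183 → b7.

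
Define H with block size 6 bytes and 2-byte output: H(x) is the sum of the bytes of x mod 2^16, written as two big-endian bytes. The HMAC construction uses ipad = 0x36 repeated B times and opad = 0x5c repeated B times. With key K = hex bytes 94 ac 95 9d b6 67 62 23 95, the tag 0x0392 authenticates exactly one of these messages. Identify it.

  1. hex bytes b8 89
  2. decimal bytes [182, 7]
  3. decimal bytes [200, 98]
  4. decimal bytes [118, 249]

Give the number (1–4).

3

Key hex bytes 94 ac 95 9d b6 67 62 23 95 is 9 bytes > B = 6, so hash it first: H(key) = 04 a9, then zero-pad to 6 bytes: K' = 04 a9 00 00 00 00.
K' ⊕ ipad = 32 9f 36 36 36 36; K' ⊕ opad = 58 f5 5c 5c 5c 5c.
m1: inner = H(32 9f 36 36 36 36 b8 89) = 02 ea; tag = H(58 f5 5c 5c 5c 5c 02 ea) = 03a9
m2: inner = H(32 9f 36 36 36 36 b6 07) = 02 66; tag = H(58 f5 5c 5c 5c 5c 02 66) = 0325
m3: inner = H(32 9f 36 36 36 36 c8 62) = 02 d3; tag = H(58 f5 5c 5c 5c 5c 02 d3) = 0392 ← matches
m4: inner = H(32 9f 36 36 36 36 76 f9) = 03 18; tag = H(58 f5 5c 5c 5c 5c 03 18) = 02d8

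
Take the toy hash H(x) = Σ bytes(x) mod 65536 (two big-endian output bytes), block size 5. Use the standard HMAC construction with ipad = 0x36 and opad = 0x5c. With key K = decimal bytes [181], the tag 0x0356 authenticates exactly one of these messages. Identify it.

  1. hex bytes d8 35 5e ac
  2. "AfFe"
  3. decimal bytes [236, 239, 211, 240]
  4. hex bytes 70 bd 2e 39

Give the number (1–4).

Key decimal bytes [181] = b5 is 1 byte ≤ B = 5; zero-pad to 5 bytes: K' = b5 00 00 00 00.
K' ⊕ ipad = 83 36 36 36 36; K' ⊕ opad = e9 5c 5c 5c 5c.
m1: inner = H(83 36 36 36 36 d8 35 5e ac) = 03 72; tag = H(e9 5c 5c 5c 5c 03 72) = 02ce
m2: inner = H(83 36 36 36 36 41 66 46 65) = 02 ad; tag = H(e9 5c 5c 5c 5c 02 ad) = 0308
m3: inner = H(83 36 36 36 36 ec ef d3 f0) = 04 f9; tag = H(e9 5c 5c 5c 5c 04 f9) = 0356 ← matches
m4: inner = H(83 36 36 36 36 70 bd 2e 39) = 02 ef; tag = H(e9 5c 5c 5c 5c 02 ef) = 034a

3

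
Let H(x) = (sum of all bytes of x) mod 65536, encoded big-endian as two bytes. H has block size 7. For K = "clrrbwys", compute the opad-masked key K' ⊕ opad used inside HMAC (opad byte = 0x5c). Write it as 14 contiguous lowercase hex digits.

Key "clrrbwys" = 63 6c 72 72 62 77 79 73 is 8 bytes > B = 7, so hash it first: H(key) = 03 78, then zero-pad to 7 bytes: K' = 03 78 00 00 00 00 00.
XOR each byte with 0x5c: 03⊕5c=5f, 78⊕5c=24, 00⊕5c=5c, 00⊕5c=5c, 00⊕5c=5c, 00⊕5c=5c, 00⊕5c=5c.

5f245c5c5c5c5c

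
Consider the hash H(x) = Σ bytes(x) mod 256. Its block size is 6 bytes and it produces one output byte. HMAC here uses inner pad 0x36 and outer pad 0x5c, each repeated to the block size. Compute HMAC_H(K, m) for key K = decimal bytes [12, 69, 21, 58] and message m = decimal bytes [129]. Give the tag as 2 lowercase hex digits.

99

Key decimal bytes [12, 69, 21, 58] = 0c 45 15 3a is 4 bytes ≤ B = 6; zero-pad to 6 bytes: K' = 0c 45 15 3a 00 00.
K' ⊕ ipad = 3a 73 23 0c 36 36.  K' ⊕ opad = 50 19 49 66 5c 5c.
Inner input = (K'⊕ipad) ∥ m = 3a 73 23 0c 36 36 ∥ 81.
Inner hash: sum = 58+115+35+12+54+54+129 = 457; mod 256 = 201 → c9.
Outer input = (K'⊕opad) ∥ inner = 50 19 49 66 5c 5c ∥ c9.
Outer hash (tag): sum = 80+25+73+102+92+92+201 = 665; mod 256 = 153 → 99.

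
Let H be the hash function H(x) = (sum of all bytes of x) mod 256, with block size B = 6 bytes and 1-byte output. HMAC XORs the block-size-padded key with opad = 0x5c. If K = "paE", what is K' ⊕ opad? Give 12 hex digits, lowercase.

2c3d195c5c5c

Key "paE" = 70 61 45 is 3 bytes ≤ B = 6; zero-pad to 6 bytes: K' = 70 61 45 00 00 00.
XOR each byte with 0x5c: 70⊕5c=2c, 61⊕5c=3d, 45⊕5c=19, 00⊕5c=5c, 00⊕5c=5c, 00⊕5c=5c.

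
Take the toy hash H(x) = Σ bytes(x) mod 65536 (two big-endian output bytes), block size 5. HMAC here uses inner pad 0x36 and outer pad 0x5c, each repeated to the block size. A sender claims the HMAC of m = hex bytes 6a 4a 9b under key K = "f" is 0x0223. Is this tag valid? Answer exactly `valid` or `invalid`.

valid

Key "f" = 66 is 1 byte ≤ B = 5; zero-pad to 5 bytes: K' = 66 00 00 00 00.
K' ⊕ ipad = 50 36 36 36 36; K' ⊕ opad = 3a 5c 5c 5c 5c.
Inner hash: sum = 80+54+54+54+54+106+74+155 = 631 → 02 77.
Outer hash (recomputed tag): sum = 58+92+92+92+92+2+119 = 547 → 02 23.
Recomputed tag = 0223; claimed = 0223 → match.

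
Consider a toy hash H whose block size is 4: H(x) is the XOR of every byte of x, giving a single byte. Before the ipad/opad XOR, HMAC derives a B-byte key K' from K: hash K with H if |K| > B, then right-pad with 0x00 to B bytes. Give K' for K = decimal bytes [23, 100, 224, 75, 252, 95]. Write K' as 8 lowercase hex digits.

7b000000

|K| = 6 > B = 4, so first hash the key.
H(K): XOR 17⊕64⊕e0⊕4b⊕fc⊕5f = 7b.
Zero-pad H(K) = 7b to 4 bytes: K' = 7b 00 00 00.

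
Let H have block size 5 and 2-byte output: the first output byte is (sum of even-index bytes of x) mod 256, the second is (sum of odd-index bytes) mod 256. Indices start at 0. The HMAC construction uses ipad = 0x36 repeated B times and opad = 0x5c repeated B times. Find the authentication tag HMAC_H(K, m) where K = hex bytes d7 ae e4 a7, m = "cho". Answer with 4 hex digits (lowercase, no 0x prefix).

9a3e

Key hex bytes d7 ae e4 a7 is 4 bytes ≤ B = 5; zero-pad to 5 bytes: K' = d7 ae e4 a7 00.
K' ⊕ ipad = e1 98 d2 91 36.  K' ⊕ opad = 8b f2 b8 fb 5c.
Inner input = (K'⊕ipad) ∥ m = e1 98 d2 91 36 ∥ 63 68 6f.
Inner hash: even-index sum = 593 mod 256 = 81; odd-index sum = 507 mod 256 = 251 → 51 fb.
Outer input = (K'⊕opad) ∥ inner = 8b f2 b8 fb 5c ∥ 51 fb.
Outer hash (tag): even-index sum = 666 mod 256 = 154; odd-index sum = 574 mod 256 = 62 → 9a 3e.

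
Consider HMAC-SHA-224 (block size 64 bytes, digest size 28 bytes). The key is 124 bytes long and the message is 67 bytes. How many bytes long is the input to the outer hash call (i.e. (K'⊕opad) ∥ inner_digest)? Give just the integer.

92

Key is 124 > 64 bytes, so it is hashed to 28 bytes then zero-padded to 64: |K'| = 64.
Outer input = (K'⊕opad) ∥ H(inner) → 64 + 28 = 92 bytes.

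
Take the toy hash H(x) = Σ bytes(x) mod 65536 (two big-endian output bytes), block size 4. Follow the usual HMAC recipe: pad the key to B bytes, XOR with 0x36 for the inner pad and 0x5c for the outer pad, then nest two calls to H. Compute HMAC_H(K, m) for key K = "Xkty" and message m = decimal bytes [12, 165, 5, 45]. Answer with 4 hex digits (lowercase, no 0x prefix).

00c9

Key "Xkty" = 58 6b 74 79 is exactly B = 4 bytes: K' = 58 6b 74 79.
K' ⊕ ipad = 6e 5d 42 4f.  K' ⊕ opad = 04 37 28 25.
Inner input = (K'⊕ipad) ∥ m = 6e 5d 42 4f ∥ 0c a5 05 2d.
Inner hash: sum = 110+93+66+79+12+165+5+45 = 575 → 02 3f.
Outer input = (K'⊕opad) ∥ inner = 04 37 28 25 ∥ 02 3f.
Outer hash (tag): sum = 4+55+40+37+2+63 = 201 → 00 c9.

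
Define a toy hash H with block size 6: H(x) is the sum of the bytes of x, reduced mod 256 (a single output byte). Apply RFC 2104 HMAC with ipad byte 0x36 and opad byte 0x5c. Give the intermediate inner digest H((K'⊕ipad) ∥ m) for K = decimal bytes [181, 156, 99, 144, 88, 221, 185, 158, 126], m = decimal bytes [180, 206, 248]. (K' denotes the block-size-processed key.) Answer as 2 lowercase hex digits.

Key decimal bytes [181, 156, 99, 144, 88, 221, 185, 158, 126] = b5 9c 63 90 58 dd b9 9e 7e is 9 bytes > B = 6, so hash it first: H(key) = 4e, then zero-pad to 6 bytes: K' = 4e 00 00 00 00 00.
K' ⊕ ipad = 78 36 36 36 36 36.
Inner input = 78 36 36 36 36 36 ∥ b4 ce f8.
Inner hash: sum = 120+54+54+54+54+54+180+206+248 = 1024; mod 256 = 0 → 00.

00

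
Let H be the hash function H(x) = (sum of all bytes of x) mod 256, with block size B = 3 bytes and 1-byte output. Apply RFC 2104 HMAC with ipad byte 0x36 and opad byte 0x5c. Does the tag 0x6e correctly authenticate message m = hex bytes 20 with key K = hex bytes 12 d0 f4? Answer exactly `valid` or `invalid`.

valid

Key hex bytes 12 d0 f4 is exactly B = 3 bytes: K' = 12 d0 f4.
K' ⊕ ipad = 24 e6 c2; K' ⊕ opad = 4e 8c a8.
Inner hash: sum = 36+230+194+32 = 492; mod 256 = 236 → ec.
Outer hash (recomputed tag): sum = 78+140+168+236 = 622; mod 256 = 110 → 6e.
Recomputed tag = 6e; claimed = 6e → match.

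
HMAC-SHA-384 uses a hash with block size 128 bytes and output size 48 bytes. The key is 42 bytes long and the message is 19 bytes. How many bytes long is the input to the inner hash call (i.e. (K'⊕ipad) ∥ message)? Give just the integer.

Key is 42 ≤ 128 bytes, zero-padded: |K'| = 128.
Inner input = (K'⊕ipad) ∥ m → 128 + 19 = 147 bytes.

147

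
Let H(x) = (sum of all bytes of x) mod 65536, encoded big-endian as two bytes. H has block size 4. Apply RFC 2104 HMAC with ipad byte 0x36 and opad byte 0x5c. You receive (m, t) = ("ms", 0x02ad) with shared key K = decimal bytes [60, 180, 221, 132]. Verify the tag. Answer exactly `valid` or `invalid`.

Key decimal bytes [60, 180, 221, 132] = 3c b4 dd 84 is exactly B = 4 bytes: K' = 3c b4 dd 84.
K' ⊕ ipad = 0a 82 eb b2; K' ⊕ opad = 60 e8 81 d8.
Inner hash: sum = 10+130+235+178+109+115 = 777 → 03 09.
Outer hash (recomputed tag): sum = 96+232+129+216+3+9 = 685 → 02 ad.
Recomputed tag = 02ad; claimed = 02ad → match.

valid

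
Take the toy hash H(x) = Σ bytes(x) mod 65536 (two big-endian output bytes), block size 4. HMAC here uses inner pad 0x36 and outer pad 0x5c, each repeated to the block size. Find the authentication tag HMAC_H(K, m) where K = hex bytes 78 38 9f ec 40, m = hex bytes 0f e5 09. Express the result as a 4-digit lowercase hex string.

0228

Key hex bytes 78 38 9f ec 40 is 5 bytes > B = 4, so hash it first: H(key) = 02 7b, then zero-pad to 4 bytes: K' = 02 7b 00 00.
K' ⊕ ipad = 34 4d 36 36.  K' ⊕ opad = 5e 27 5c 5c.
Inner input = (K'⊕ipad) ∥ m = 34 4d 36 36 ∥ 0f e5 09.
Inner hash: sum = 52+77+54+54+15+229+9 = 490 → 01 ea.
Outer input = (K'⊕opad) ∥ inner = 5e 27 5c 5c ∥ 01 ea.
Outer hash (tag): sum = 94+39+92+92+1+234 = 552 → 02 28.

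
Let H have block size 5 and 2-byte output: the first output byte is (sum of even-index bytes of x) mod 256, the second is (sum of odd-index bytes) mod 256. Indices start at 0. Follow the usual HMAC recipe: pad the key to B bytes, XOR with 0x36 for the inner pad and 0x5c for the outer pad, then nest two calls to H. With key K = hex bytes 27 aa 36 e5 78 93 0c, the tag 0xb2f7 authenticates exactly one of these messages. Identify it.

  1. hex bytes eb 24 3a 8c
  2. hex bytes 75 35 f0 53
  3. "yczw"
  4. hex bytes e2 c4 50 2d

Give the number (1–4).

Key hex bytes 27 aa 36 e5 78 93 0c is 7 bytes > B = 5, so hash it first: H(key) = e1 22, then zero-pad to 5 bytes: K' = e1 22 00 00 00.
K' ⊕ ipad = d7 14 36 36 36; K' ⊕ opad = bd 7e 5c 5c 5c.
m1: inner = H(d7 14 36 36 36 eb 24 3a 8c) = f3 6f; tag = H(bd 7e 5c 5c 5c f3 6f) = e4cd
m2: inner = H(d7 14 36 36 36 75 35 f0 53) = cb af; tag = H(bd 7e 5c 5c 5c cb af) = 24a5
m3: inner = H(d7 14 36 36 36 79 63 7a 77) = 1d 3d; tag = H(bd 7e 5c 5c 5c 1d 3d) = b2f7 ← matches
m4: inner = H(d7 14 36 36 36 e2 c4 50 2d) = 34 7c; tag = H(bd 7e 5c 5c 5c 34 7c) = f10e

3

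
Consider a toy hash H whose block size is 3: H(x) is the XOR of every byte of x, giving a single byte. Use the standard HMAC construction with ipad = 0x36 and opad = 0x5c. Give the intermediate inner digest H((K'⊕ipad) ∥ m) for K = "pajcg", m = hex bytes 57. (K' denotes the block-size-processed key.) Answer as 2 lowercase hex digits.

Key "pajcg" = 70 61 6a 63 67 is 5 bytes > B = 3, so hash it first: H(key) = 7f, then zero-pad to 3 bytes: K' = 7f 00 00.
K' ⊕ ipad = 49 36 36.
Inner input = 49 36 36 ∥ 57.
Inner hash: XOR 49⊕36⊕36⊕57 = 1e.

1e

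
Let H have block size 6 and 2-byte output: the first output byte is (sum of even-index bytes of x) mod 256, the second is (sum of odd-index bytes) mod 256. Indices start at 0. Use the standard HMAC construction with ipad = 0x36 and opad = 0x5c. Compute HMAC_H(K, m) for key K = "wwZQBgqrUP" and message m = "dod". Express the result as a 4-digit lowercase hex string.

Key "wwZQBgqrUP" = 77 77 5a 51 42 67 71 72 55 50 is 10 bytes > B = 6, so hash it first: H(key) = d9 f1, then zero-pad to 6 bytes: K' = d9 f1 00 00 00 00.
K' ⊕ ipad = ef c7 36 36 36 36.  K' ⊕ opad = 85 ad 5c 5c 5c 5c.
Inner input = (K'⊕ipad) ∥ m = ef c7 36 36 36 36 ∥ 64 6f 64.
Inner hash: even-index sum = 547 mod 256 = 35; odd-index sum = 418 mod 256 = 162 → 23 a2.
Outer input = (K'⊕opad) ∥ inner = 85 ad 5c 5c 5c 5c ∥ 23 a2.
Outer hash (tag): even-index sum = 352 mod 256 = 96; odd-index sum = 519 mod 256 = 7 → 60 07.

6007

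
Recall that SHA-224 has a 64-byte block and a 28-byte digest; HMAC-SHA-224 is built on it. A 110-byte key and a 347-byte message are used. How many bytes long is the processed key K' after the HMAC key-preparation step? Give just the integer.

Key is 110 > 64 bytes, so it is hashed to 28 bytes then zero-padded to 64: |K'| = 64.

64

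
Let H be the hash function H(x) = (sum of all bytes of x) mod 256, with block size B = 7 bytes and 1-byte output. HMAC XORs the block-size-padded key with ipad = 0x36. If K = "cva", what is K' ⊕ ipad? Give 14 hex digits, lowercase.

Key "cva" = 63 76 61 is 3 bytes ≤ B = 7; zero-pad to 7 bytes: K' = 63 76 61 00 00 00 00.
XOR each byte with 0x36: 63⊕36=55, 76⊕36=40, 61⊕36=57, 00⊕36=36, 00⊕36=36, 00⊕36=36, 00⊕36=36.

55405736363636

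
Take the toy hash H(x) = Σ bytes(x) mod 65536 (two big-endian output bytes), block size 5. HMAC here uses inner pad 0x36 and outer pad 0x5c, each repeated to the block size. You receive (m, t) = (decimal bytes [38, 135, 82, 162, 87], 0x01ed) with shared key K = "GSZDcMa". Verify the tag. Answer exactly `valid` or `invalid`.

invalid

Key "GSZDcMa" = 47 53 5a 44 63 4d 61 is 7 bytes > B = 5, so hash it first: H(key) = 02 49, then zero-pad to 5 bytes: K' = 02 49 00 00 00.
K' ⊕ ipad = 34 7f 36 36 36; K' ⊕ opad = 5e 15 5c 5c 5c.
Inner hash: sum = 52+127+54+54+54+38+135+82+162+87 = 845 → 03 4d.
Outer hash (recomputed tag): sum = 94+21+92+92+92+3+77 = 471 → 01 d7.
Recomputed tag = 01d7; claimed = 01ed → mismatch.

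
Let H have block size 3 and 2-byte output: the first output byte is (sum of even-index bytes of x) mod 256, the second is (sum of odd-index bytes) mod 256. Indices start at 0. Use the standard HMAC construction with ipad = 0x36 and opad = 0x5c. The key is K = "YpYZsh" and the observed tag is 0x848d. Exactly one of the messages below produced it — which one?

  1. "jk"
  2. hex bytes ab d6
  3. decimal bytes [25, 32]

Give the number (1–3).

2

Key "YpYZsh" = 59 70 59 5a 73 68 is 6 bytes > B = 3, so hash it first: H(key) = 25 32, then zero-pad to 3 bytes: K' = 25 32 00.
K' ⊕ ipad = 13 04 36; K' ⊕ opad = 79 6e 5c.
m1: inner = H(13 04 36 6a 6b) = b4 6e; tag = H(79 6e 5c b4 6e) = 4322
m2: inner = H(13 04 36 ab d6) = 1f af; tag = H(79 6e 5c 1f af) = 848d ← matches
m3: inner = H(13 04 36 19 20) = 69 1d; tag = H(79 6e 5c 69 1d) = f2d7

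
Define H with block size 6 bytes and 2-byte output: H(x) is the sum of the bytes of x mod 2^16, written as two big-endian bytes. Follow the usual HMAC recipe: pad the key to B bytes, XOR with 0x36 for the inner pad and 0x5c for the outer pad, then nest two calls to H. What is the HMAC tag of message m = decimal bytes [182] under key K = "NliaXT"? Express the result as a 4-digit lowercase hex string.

00d1

Key "NliaXT" = 4e 6c 69 61 58 54 is exactly B = 6 bytes: K' = 4e 6c 69 61 58 54.
K' ⊕ ipad = 78 5a 5f 57 6e 62.  K' ⊕ opad = 12 30 35 3d 04 08.
Inner input = (K'⊕ipad) ∥ m = 78 5a 5f 57 6e 62 ∥ b6.
Inner hash: sum = 120+90+95+87+110+98+182 = 782 → 03 0e.
Outer input = (K'⊕opad) ∥ inner = 12 30 35 3d 04 08 ∥ 03 0e.
Outer hash (tag): sum = 18+48+53+61+4+8+3+14 = 209 → 00 d1.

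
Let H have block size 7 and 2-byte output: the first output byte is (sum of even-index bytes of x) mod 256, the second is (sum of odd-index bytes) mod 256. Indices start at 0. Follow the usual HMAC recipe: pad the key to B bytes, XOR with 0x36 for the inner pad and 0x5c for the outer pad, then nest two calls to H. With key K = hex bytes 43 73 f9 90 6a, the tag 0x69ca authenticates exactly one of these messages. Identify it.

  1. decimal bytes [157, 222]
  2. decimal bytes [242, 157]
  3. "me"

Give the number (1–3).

Key hex bytes 43 73 f9 90 6a is 5 bytes ≤ B = 7; zero-pad to 7 bytes: K' = 43 73 f9 90 6a 00 00.
K' ⊕ ipad = 75 45 cf a6 5c 36 36; K' ⊕ opad = 1f 2f a5 cc 36 5c 5c.
m1: inner = H(75 45 cf a6 5c 36 36 9d de) = b4 be; tag = H(1f 2f a5 cc 36 5c 5c b4 be) = 140b
m2: inner = H(75 45 cf a6 5c 36 36 f2 9d) = 73 13; tag = H(1f 2f a5 cc 36 5c 5c 73 13) = 69ca ← matches
m3: inner = H(75 45 cf a6 5c 36 36 6d 65) = 3b 8e; tag = H(1f 2f a5 cc 36 5c 5c 3b 8e) = e492

2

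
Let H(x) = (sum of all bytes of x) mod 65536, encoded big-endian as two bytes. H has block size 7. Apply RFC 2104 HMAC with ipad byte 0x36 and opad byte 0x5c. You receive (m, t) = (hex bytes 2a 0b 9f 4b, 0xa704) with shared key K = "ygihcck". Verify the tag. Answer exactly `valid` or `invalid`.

invalid

Key "ygihcck" = 79 67 69 68 63 63 6b is exactly B = 7 bytes: K' = 79 67 69 68 63 63 6b.
K' ⊕ ipad = 4f 51 5f 5e 55 55 5d; K' ⊕ opad = 25 3b 35 34 3f 3f 37.
Inner hash: sum = 79+81+95+94+85+85+93+42+11+159+75 = 899 → 03 83.
Outer hash (recomputed tag): sum = 37+59+53+52+63+63+55+3+131 = 516 → 02 04.
Recomputed tag = 0204; claimed = a704 → mismatch.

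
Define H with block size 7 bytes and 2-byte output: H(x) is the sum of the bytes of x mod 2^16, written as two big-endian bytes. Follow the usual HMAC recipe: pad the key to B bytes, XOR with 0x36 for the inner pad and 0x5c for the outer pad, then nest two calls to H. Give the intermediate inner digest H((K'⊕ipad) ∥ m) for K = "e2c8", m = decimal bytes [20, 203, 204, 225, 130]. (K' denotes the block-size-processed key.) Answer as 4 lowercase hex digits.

Key "e2c8" = 65 32 63 38 is 4 bytes ≤ B = 7; zero-pad to 7 bytes: K' = 65 32 63 38 00 00 00.
K' ⊕ ipad = 53 04 55 0e 36 36 36.
Inner input = 53 04 55 0e 36 36 36 ∥ 14 cb cc e1 82.
Inner hash: sum = 83+4+85+14+54+54+54+20+203+204+225+130 = 1130 → 04 6a.

046a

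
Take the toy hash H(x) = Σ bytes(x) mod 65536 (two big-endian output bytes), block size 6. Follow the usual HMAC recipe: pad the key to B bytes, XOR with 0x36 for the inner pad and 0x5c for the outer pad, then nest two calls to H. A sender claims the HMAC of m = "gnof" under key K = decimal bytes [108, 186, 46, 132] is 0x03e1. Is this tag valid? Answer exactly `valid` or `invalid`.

Key decimal bytes [108, 186, 46, 132] = 6c ba 2e 84 is 4 bytes ≤ B = 6; zero-pad to 6 bytes: K' = 6c ba 2e 84 00 00.
K' ⊕ ipad = 5a 8c 18 b2 36 36; K' ⊕ opad = 30 e6 72 d8 5c 5c.
Inner hash: sum = 90+140+24+178+54+54+103+110+111+102 = 966 → 03 c6.
Outer hash (recomputed tag): sum = 48+230+114+216+92+92+3+198 = 993 → 03 e1.
Recomputed tag = 03e1; claimed = 03e1 → match.

valid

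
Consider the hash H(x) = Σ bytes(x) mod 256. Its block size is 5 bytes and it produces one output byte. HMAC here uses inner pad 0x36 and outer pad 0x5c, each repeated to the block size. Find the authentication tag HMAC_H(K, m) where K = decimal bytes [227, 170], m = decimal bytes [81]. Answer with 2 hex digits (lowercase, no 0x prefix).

2d

Key decimal bytes [227, 170] = e3 aa is 2 bytes ≤ B = 5; zero-pad to 5 bytes: K' = e3 aa 00 00 00.
K' ⊕ ipad = d5 9c 36 36 36.  K' ⊕ opad = bf f6 5c 5c 5c.
Inner input = (K'⊕ipad) ∥ m = d5 9c 36 36 36 ∥ 51.
Inner hash: sum = 213+156+54+54+54+81 = 612; mod 256 = 100 → 64.
Outer input = (K'⊕opad) ∥ inner = bf f6 5c 5c 5c ∥ 64.
Outer hash (tag): sum = 191+246+92+92+92+100 = 813; mod 256 = 45 → 2d.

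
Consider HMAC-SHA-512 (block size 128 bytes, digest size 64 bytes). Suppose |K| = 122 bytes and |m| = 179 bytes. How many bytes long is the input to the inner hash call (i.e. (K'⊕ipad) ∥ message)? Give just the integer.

Key is 122 ≤ 128 bytes, zero-padded: |K'| = 128.
Inner input = (K'⊕ipad) ∥ m → 128 + 179 = 307 bytes.

307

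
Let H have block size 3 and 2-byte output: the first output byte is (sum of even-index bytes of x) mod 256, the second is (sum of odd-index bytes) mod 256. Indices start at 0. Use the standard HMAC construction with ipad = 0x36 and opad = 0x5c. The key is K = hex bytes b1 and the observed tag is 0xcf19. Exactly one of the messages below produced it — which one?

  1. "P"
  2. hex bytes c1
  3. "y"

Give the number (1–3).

Key hex bytes b1 is 1 byte ≤ B = 3; zero-pad to 3 bytes: K' = b1 00 00.
K' ⊕ ipad = 87 36 36; K' ⊕ opad = ed 5c 5c.
m1: inner = H(87 36 36 50) = bd 86; tag = H(ed 5c 5c bd 86) = cf19 ← matches
m2: inner = H(87 36 36 c1) = bd f7; tag = H(ed 5c 5c bd f7) = 4019
m3: inner = H(87 36 36 79) = bd af; tag = H(ed 5c 5c bd af) = f819

1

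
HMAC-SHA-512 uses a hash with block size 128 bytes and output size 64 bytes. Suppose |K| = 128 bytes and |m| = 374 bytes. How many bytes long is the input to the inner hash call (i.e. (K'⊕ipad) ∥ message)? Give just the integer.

Key is 128 ≤ 128 bytes, zero-padded: |K'| = 128.
Inner input = (K'⊕ipad) ∥ m → 128 + 374 = 502 bytes.

502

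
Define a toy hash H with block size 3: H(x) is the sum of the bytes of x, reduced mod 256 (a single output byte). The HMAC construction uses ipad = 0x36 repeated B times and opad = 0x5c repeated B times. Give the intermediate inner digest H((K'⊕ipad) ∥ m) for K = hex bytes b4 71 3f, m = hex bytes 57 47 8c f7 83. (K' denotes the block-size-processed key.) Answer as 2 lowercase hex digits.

Key hex bytes b4 71 3f is exactly B = 3 bytes: K' = b4 71 3f.
K' ⊕ ipad = 82 47 09.
Inner input = 82 47 09 ∥ 57 47 8c f7 83.
Inner hash: sum = 130+71+9+87+71+140+247+131 = 886; mod 256 = 118 → 76.

76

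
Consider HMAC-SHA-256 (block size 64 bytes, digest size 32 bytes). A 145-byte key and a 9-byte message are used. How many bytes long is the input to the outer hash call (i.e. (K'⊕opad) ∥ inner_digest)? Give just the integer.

Key is 145 > 64 bytes, so it is hashed to 32 bytes then zero-padded to 64: |K'| = 64.
Outer input = (K'⊕opad) ∥ H(inner) → 64 + 32 = 96 bytes.

96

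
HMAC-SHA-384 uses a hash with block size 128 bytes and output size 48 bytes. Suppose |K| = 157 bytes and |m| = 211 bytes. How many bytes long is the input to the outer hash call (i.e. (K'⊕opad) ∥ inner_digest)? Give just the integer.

176

Key is 157 > 128 bytes, so it is hashed to 48 bytes then zero-padded to 128: |K'| = 128.
Outer input = (K'⊕opad) ∥ H(inner) → 128 + 48 = 176 bytes.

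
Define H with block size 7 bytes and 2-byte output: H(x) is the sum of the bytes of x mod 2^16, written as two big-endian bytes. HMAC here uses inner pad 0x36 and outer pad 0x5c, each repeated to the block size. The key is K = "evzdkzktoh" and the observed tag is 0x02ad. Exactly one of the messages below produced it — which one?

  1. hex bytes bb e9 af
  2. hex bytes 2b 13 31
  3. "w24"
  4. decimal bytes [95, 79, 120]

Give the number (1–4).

3

Key "evzdkzktoh" = 65 76 7a 64 6b 7a 6b 74 6f 68 is 10 bytes > B = 7, so hash it first: H(key) = 04 54, then zero-pad to 7 bytes: K' = 04 54 00 00 00 00 00.
K' ⊕ ipad = 32 62 36 36 36 36 36; K' ⊕ opad = 58 08 5c 5c 5c 5c 5c.
m1: inner = H(32 62 36 36 36 36 36 bb e9 af) = 03 f5; tag = H(58 08 5c 5c 5c 5c 5c 03 f5) = 0324
m2: inner = H(32 62 36 36 36 36 36 2b 13 31) = 02 11; tag = H(58 08 5c 5c 5c 5c 5c 02 11) = 023f
m3: inner = H(32 62 36 36 36 36 36 77 32 34) = 02 7f; tag = H(58 08 5c 5c 5c 5c 5c 02 7f) = 02ad ← matches
m4: inner = H(32 62 36 36 36 36 36 5f 4f 78) = 02 c8; tag = H(58 08 5c 5c 5c 5c 5c 02 c8) = 02f6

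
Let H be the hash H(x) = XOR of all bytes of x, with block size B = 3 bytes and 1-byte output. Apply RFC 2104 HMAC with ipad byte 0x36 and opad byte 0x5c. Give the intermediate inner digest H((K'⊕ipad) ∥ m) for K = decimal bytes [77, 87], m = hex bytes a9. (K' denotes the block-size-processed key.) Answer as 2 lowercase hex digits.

85

Key decimal bytes [77, 87] = 4d 57 is 2 bytes ≤ B = 3; zero-pad to 3 bytes: K' = 4d 57 00.
K' ⊕ ipad = 7b 61 36.
Inner input = 7b 61 36 ∥ a9.
Inner hash: XOR 7b⊕61⊕36⊕a9 = 85.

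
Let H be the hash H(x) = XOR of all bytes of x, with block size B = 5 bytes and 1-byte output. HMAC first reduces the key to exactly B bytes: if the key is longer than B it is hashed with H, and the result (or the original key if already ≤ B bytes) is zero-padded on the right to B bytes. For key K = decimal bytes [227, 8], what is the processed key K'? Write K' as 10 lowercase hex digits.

Key decimal bytes [227, 8] = e3 08 is 2 bytes ≤ B = 5; zero-pad to 5 bytes: K' = e3 08 00 00 00.

e308000000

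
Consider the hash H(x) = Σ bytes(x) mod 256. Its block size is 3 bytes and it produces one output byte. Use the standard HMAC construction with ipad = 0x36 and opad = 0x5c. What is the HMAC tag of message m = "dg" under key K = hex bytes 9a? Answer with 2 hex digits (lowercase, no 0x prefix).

Key hex bytes 9a is 1 byte ≤ B = 3; zero-pad to 3 bytes: K' = 9a 00 00.
K' ⊕ ipad = ac 36 36.  K' ⊕ opad = c6 5c 5c.
Inner input = (K'⊕ipad) ∥ m = ac 36 36 ∥ 64 67.
Inner hash: sum = 172+54+54+100+103 = 483; mod 256 = 227 → e3.
Outer input = (K'⊕opad) ∥ inner = c6 5c 5c ∥ e3.
Outer hash (tag): sum = 198+92+92+227 = 609; mod 256 = 97 → 61.

61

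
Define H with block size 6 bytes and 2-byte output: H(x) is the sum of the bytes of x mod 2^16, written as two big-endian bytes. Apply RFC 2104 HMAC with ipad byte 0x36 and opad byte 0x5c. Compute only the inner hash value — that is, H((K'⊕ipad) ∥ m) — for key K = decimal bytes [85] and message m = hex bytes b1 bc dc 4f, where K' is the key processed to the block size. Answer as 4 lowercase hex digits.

0409

Key decimal bytes [85] = 55 is 1 byte ≤ B = 6; zero-pad to 6 bytes: K' = 55 00 00 00 00 00.
K' ⊕ ipad = 63 36 36 36 36 36.
Inner input = 63 36 36 36 36 36 ∥ b1 bc dc 4f.
Inner hash: sum = 99+54+54+54+54+54+177+188+220+79 = 1033 → 04 09.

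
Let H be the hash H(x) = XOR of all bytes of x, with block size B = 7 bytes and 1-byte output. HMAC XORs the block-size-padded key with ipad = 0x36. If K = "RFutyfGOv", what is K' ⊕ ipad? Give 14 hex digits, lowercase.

42363636363636

Key "RFutyfGOv" = 52 46 75 74 79 66 47 4f 76 is 9 bytes > B = 7, so hash it first: H(key) = 74, then zero-pad to 7 bytes: K' = 74 00 00 00 00 00 00.
XOR each byte with 0x36: 74⊕36=42, 00⊕36=36, 00⊕36=36, 00⊕36=36, 00⊕36=36, 00⊕36=36, 00⊕36=36.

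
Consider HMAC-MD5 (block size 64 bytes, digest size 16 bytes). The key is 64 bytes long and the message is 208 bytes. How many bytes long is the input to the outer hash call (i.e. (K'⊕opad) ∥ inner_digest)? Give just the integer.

80

Key is 64 ≤ 64 bytes, zero-padded: |K'| = 64.
Outer input = (K'⊕opad) ∥ H(inner) → 64 + 16 = 80 bytes.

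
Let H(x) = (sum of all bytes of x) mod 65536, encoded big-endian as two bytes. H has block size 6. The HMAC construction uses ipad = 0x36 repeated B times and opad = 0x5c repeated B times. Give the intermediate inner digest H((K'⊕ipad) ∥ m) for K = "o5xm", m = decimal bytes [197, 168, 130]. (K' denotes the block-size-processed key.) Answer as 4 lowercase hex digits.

Key "o5xm" = 6f 35 78 6d is 4 bytes ≤ B = 6; zero-pad to 6 bytes: K' = 6f 35 78 6d 00 00.
K' ⊕ ipad = 59 03 4e 5b 36 36.
Inner input = 59 03 4e 5b 36 36 ∥ c5 a8 82.
Inner hash: sum = 89+3+78+91+54+54+197+168+130 = 864 → 03 60.

0360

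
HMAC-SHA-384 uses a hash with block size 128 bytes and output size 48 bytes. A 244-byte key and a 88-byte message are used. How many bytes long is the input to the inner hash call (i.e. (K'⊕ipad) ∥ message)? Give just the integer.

216

Key is 244 > 128 bytes, so it is hashed to 48 bytes then zero-padded to 128: |K'| = 128.
Inner input = (K'⊕ipad) ∥ m → 128 + 88 = 216 bytes.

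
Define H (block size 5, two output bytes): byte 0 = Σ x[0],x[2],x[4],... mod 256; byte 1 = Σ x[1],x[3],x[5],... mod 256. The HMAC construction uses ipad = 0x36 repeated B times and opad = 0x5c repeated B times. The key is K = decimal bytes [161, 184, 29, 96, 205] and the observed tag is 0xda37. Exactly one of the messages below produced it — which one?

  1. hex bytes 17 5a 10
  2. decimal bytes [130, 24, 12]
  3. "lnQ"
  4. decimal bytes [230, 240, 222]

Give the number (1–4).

1

Key decimal bytes [161, 184, 29, 96, 205] = a1 b8 1d 60 cd is exactly B = 5 bytes: K' = a1 b8 1d 60 cd.
K' ⊕ ipad = 97 8e 2b 56 fb; K' ⊕ opad = fd e4 41 3c 91.
m1: inner = H(97 8e 2b 56 fb 17 5a 10) = 17 0b; tag = H(fd e4 41 3c 91 17 0b) = da37 ← matches
m2: inner = H(97 8e 2b 56 fb 82 18 0c) = d5 72; tag = H(fd e4 41 3c 91 d5 72) = 41f5
m3: inner = H(97 8e 2b 56 fb 6c 6e 51) = 2b a1; tag = H(fd e4 41 3c 91 2b a1) = 704b
m4: inner = H(97 8e 2b 56 fb e6 f0 de) = ad a8; tag = H(fd e4 41 3c 91 ad a8) = 77cd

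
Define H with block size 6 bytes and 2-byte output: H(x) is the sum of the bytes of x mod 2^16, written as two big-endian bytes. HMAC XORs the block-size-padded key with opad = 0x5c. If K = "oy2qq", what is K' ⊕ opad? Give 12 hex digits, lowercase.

33256e2d2d5c

Key "oy2qq" = 6f 79 32 71 71 is 5 bytes ≤ B = 6; zero-pad to 6 bytes: K' = 6f 79 32 71 71 00.
XOR each byte with 0x5c: 6f⊕5c=33, 79⊕5c=25, 32⊕5c=6e, 71⊕5c=2d, 71⊕5c=2d, 00⊕5c=5c.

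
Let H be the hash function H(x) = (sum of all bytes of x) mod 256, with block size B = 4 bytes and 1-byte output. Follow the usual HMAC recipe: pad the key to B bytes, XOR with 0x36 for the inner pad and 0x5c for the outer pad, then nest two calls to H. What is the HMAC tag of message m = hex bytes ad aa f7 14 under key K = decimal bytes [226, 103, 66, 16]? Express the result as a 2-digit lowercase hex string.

84

Key decimal bytes [226, 103, 66, 16] = e2 67 42 10 is exactly B = 4 bytes: K' = e2 67 42 10.
K' ⊕ ipad = d4 51 74 26.  K' ⊕ opad = be 3b 1e 4c.
Inner input = (K'⊕ipad) ∥ m = d4 51 74 26 ∥ ad aa f7 14.
Inner hash: sum = 212+81+116+38+173+170+247+20 = 1057; mod 256 = 33 → 21.
Outer input = (K'⊕opad) ∥ inner = be 3b 1e 4c ∥ 21.
Outer hash (tag): sum = 190+59+30+76+33 = 388; mod 256 = 132 → 84.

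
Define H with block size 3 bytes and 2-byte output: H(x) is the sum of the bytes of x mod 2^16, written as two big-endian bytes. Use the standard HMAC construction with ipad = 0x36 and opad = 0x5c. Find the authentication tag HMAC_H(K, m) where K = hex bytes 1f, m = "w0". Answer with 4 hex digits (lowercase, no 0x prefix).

0138

Key hex bytes 1f is 1 byte ≤ B = 3; zero-pad to 3 bytes: K' = 1f 00 00.
K' ⊕ ipad = 29 36 36.  K' ⊕ opad = 43 5c 5c.
Inner input = (K'⊕ipad) ∥ m = 29 36 36 ∥ 77 30.
Inner hash: sum = 41+54+54+119+48 = 316 → 01 3c.
Outer input = (K'⊕opad) ∥ inner = 43 5c 5c ∥ 01 3c.
Outer hash (tag): sum = 67+92+92+1+60 = 312 → 01 38.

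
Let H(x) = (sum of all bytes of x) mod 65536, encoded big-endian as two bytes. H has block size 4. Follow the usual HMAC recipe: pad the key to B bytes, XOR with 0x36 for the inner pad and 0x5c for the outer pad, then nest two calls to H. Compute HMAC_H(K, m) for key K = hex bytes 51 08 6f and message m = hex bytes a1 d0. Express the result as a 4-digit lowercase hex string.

0197

Key hex bytes 51 08 6f is 3 bytes ≤ B = 4; zero-pad to 4 bytes: K' = 51 08 6f 00.
K' ⊕ ipad = 67 3e 59 36.  K' ⊕ opad = 0d 54 33 5c.
Inner input = (K'⊕ipad) ∥ m = 67 3e 59 36 ∥ a1 d0.
Inner hash: sum = 103+62+89+54+161+208 = 677 → 02 a5.
Outer input = (K'⊕opad) ∥ inner = 0d 54 33 5c ∥ 02 a5.
Outer hash (tag): sum = 13+84+51+92+2+165 = 407 → 01 97.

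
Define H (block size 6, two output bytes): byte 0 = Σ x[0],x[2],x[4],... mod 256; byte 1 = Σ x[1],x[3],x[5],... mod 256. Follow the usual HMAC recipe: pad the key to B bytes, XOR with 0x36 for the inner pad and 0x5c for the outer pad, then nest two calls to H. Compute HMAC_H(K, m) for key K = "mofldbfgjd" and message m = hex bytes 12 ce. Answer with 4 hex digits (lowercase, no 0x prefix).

Key "mofldbfgjd" = 6d 6f 66 6c 64 62 66 67 6a 64 is 10 bytes > B = 6, so hash it first: H(key) = 07 08, then zero-pad to 6 bytes: K' = 07 08 00 00 00 00.
K' ⊕ ipad = 31 3e 36 36 36 36.  K' ⊕ opad = 5b 54 5c 5c 5c 5c.
Inner input = (K'⊕ipad) ∥ m = 31 3e 36 36 36 36 ∥ 12 ce.
Inner hash: even-index sum = 175 mod 256 = 175; odd-index sum = 376 mod 256 = 120 → af 78.
Outer input = (K'⊕opad) ∥ inner = 5b 54 5c 5c 5c 5c ∥ af 78.
Outer hash (tag): even-index sum = 450 mod 256 = 194; odd-index sum = 388 mod 256 = 132 → c2 84.

c284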